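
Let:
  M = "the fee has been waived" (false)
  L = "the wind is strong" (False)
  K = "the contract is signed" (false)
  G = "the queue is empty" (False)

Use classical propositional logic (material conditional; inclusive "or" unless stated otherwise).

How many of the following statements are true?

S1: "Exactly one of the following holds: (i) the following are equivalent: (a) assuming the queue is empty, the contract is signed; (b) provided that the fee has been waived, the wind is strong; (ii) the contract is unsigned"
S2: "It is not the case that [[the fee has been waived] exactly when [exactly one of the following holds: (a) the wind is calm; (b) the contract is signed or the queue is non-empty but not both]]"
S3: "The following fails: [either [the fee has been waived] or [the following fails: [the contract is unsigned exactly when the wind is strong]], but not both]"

S1: Parsed as ((G -> K) iff (M -> L)) xor not K

G -> K = False -> False = True
M -> L = False -> False = True
(G -> K) iff (M -> L) = True iff True = True
not K = not False = True
((G -> K) iff (M -> L)) xor not K = True xor True = False
So S1 is false.

S2: In symbols: not (M iff (not L xor (K xor not G)))

not L = not False = True
not G = not False = True
K xor not G = False xor True = True
not L xor (K xor not G) = True xor True = False
M iff (not L xor (K xor not G)) = False iff False = True
not (M iff (not L xor (K xor not G))) = not True = False
So S2 is false.

S3: This is not (M xor not (not K iff L)).

not K = not False = True
not K iff L = True iff False = False
not (not K iff L) = not False = True
M xor not (not K iff L) = False xor True = True
not (M xor not (not K iff L)) = not True = False
Thus S3 is false.

Count: 0.

0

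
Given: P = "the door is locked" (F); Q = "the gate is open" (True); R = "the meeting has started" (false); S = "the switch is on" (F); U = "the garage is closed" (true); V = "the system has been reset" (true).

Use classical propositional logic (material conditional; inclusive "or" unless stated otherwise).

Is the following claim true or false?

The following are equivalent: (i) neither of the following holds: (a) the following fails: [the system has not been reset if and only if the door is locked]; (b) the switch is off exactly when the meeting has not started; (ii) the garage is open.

Values: V=T, P=F, S=F, R=F, U=T.
Parsed as (~(~V <-> P) nor (~S <-> ~R)) <-> ~U

~V = ~T = F
~V <-> P = F <-> F = T
~(~V <-> P) = ~T = F
~S = ~F = T
~R = ~F = T
~S <-> ~R = T <-> T = T
~(~V <-> P) nor (~S <-> ~R) = F nor T = F
~U = ~T = F
(~(~V <-> P) nor (~S <-> ~R)) <-> ~U = F <-> F = T

The statement is true.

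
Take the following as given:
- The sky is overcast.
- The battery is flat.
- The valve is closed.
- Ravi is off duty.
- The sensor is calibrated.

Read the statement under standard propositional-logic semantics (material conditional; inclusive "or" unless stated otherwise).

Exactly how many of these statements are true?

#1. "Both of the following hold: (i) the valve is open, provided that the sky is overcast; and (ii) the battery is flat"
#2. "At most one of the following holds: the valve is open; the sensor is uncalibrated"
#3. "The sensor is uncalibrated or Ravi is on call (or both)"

1

Let P = "the sky is overcast" (True), R = "the valve is open" (False), Q = "the battery is charged" (False), U = "the sensor is calibrated" (True), S = "Ravi is on call" (False).

#1: Parsed as (P -> R) and not Q

P -> R = True -> False = False
not Q = not False = True
(P -> R) and not Q = False and True = False
Thus #1 is false.

#2: In symbols: R nand not U

not U = not True = False
R nand not U = False nand False = True
So #2 is true.

#3: This is not U or S.

not U = not True = False
not U or S = False or False = False
Hence #3 is false.

Count: 1.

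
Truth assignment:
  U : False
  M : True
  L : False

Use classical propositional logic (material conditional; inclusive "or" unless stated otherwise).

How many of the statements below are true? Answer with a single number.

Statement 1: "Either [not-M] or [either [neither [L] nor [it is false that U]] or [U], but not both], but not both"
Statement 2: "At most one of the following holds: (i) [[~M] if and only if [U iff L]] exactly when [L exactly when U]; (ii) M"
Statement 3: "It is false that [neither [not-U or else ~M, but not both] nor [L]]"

Statement 1: This is not M xor ((L nor not U) xor U).

not M = not True = False
not U = not False = True
L nor not U = False nor True = False
(L nor not U) xor U = False xor False = False
not M xor ((L nor not U) xor U) = False xor False = False
Hence Statement 1 is false.

Statement 2: Parsed as ((not M iff (U iff L)) iff (L iff U)) nand M

not M = not True = False
U iff L = False iff False = True
not M iff (U iff L) = False iff True = False
L iff U = False iff False = True
(not M iff (U iff L)) iff (L iff U) = False iff True = False
((not M iff (U iff L)) iff (L iff U)) nand M = False nand True = True
Thus Statement 2 is true.

Statement 3: This is not ((not U xor not M) nor L).

not U = not False = True
not M = not True = False
not U xor not M = True xor False = True
(not U xor not M) nor L = True nor False = False
not ((not U xor not M) nor L) = not False = True
Hence Statement 3 is true.

True statements: 2.

2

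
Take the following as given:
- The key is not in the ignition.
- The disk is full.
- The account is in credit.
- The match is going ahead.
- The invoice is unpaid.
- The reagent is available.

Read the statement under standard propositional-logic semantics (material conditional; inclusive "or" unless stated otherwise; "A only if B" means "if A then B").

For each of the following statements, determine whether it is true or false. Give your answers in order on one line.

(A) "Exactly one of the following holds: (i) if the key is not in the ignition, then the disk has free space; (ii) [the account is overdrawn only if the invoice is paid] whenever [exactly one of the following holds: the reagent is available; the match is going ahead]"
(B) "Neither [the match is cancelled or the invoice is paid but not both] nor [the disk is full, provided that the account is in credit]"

(A) True; (B) False

Let P = "the key is in the ignition" (False), Q = "the disk is full" (True), V = "the reagent is available" (True), S = "the match is cancelled" (False), R = "the account is overdrawn" (False), U = "the invoice is paid" (False).

(A): Formalization: (not P -> not Q) xor ((V xor not S) -> (R -> U))

not P = not False = True
not Q = not True = False
not P -> not Q = True -> False = False
not S = not False = True
V xor not S = True xor True = False
R -> U = False -> False = True
(V xor not S) -> (R -> U) = False -> True = True
(not P -> not Q) xor ((V xor not S) -> (R -> U)) = False xor True = True
So (A) is true.

(B): Formalization: (S xor U) nor (not R -> Q)

S xor U = False xor False = False
not R = not False = True
not R -> Q = True -> True = True
(S xor U) nor (not R -> Q) = False nor True = False
Hence (B) is false.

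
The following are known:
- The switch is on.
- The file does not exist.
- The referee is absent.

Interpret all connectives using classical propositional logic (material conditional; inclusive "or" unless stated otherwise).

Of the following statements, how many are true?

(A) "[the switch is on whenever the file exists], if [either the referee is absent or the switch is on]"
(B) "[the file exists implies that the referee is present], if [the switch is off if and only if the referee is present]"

Let V = "the referee is present" (False), N = "the switch is on" (True), W = "the file exists" (False).

(A): This is (not V or N) -> (W -> N).

not V = not False = True
not V or N = True or True = True
W -> N = False -> True = True
(not V or N) -> (W -> N) = True -> True = True
Hence (A) is true.

(B): Parsed as (not N iff V) -> (W -> V)

not N = not True = False
not N iff V = False iff False = True
W -> V = False -> False = True
(not N iff V) -> (W -> V) = True -> True = True
So (B) is true.

True statements: 2.

2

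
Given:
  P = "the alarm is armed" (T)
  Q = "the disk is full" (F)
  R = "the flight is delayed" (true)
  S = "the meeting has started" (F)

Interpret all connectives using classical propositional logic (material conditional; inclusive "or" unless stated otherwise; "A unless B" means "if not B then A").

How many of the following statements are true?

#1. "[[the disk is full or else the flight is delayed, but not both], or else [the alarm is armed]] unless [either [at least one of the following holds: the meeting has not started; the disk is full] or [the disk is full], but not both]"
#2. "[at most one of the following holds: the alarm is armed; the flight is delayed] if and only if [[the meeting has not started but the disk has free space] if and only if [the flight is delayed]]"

1

#1: Parsed as ((Q xor R) | P) | ((~S | Q) xor Q)

Q xor R = F xor T = T
(Q xor R) | P = T | T = T
~S = ~F = T
~S | Q = T | F = T
(~S | Q) xor Q = T xor F = T
((Q xor R) | P) | ((~S | Q) xor Q) = T | T = T
So #1 is true.

#2: Parsed as (P nand R) <-> ((~S & ~Q) <-> R)

P nand R = T nand T = F
~S = ~F = T
~Q = ~F = T
~S & ~Q = T & T = T
(~S & ~Q) <-> R = T <-> T = T
(P nand R) <-> ((~S & ~Q) <-> R) = F <-> T = F
Hence #2 is false.

True statements: 1.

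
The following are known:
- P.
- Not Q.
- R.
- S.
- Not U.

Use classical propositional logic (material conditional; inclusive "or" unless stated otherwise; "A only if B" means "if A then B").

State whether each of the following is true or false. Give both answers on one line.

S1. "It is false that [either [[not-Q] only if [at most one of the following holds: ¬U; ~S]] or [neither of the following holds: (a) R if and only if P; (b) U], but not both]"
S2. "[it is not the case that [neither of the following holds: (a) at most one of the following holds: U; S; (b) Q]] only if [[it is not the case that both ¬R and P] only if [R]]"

S1 F; S2 T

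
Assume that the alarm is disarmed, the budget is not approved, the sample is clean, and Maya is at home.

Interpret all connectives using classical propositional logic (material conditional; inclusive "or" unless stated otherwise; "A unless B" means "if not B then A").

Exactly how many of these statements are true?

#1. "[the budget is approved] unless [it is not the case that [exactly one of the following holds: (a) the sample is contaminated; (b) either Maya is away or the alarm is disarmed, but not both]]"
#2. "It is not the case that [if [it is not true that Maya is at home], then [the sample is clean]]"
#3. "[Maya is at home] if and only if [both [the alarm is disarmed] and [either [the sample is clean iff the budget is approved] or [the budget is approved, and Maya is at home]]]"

0

Let Q = "the budget is approved" (F), R = "the sample is contaminated" (F), S = "Maya is at home" (T), P = "the alarm is armed" (F).

#1: In symbols: Q ∨ ¬(R ⊕ (¬S ⊕ ¬P))

¬S = ¬T = F
¬P = ¬F = T
¬S ⊕ ¬P = F ⊕ T = T
R ⊕ (¬S ⊕ ¬P) = F ⊕ T = T
¬(R ⊕ (¬S ⊕ ¬P)) = ¬T = F
Q ∨ ¬(R ⊕ (¬S ⊕ ¬P)) = F ∨ F = F
Hence #1 is false.

#2: Parsed as ¬(¬S → ¬R)

¬S = ¬T = F
¬R = ¬F = T
¬S → ¬R = F → T = T
¬(¬S → ¬R) = ¬T = F
Hence #2 is false.

#3: This is S ↔ (¬P ∧ ((¬R ↔ Q) ∨ (Q ∧ S))).

¬P = ¬F = T
¬R = ¬F = T
¬R ↔ Q = T ↔ F = F
Q ∧ S = F ∧ T = F
(¬R ↔ Q) ∨ (Q ∧ S) = F ∨ F = F
¬P ∧ ((¬R ↔ Q) ∨ (Q ∧ S)) = T ∧ F = F
S ↔ (¬P ∧ ((¬R ↔ Q) ∨ (Q ∧ S))) = T ↔ F = F
So #3 is false.

Count: 0.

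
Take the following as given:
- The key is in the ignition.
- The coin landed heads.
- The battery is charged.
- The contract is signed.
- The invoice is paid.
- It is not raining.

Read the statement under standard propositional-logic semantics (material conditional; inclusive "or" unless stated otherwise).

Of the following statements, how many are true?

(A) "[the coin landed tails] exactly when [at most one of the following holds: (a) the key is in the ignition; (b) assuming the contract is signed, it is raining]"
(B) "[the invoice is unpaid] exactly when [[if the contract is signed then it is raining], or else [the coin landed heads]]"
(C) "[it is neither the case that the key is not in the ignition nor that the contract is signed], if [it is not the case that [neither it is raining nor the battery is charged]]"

0

Let Q = "the coin landed heads" (T), P = "the key is in the ignition" (T), S = "the contract is signed" (T), V = "it is raining" (F), U = "the invoice is paid" (T), R = "the battery is charged" (T).

(A): This is ¬Q ↔ (P ↑ (S → V)).

¬Q = ¬T = F
S → V = T → F = F
P ↑ (S → V) = T ↑ F = T
¬Q ↔ (P ↑ (S → V)) = F ↔ T = F
So (A) is false.

(B): This is ¬U ↔ ((S → V) ∨ Q).

¬U = ¬T = F
S → V = T → F = F
(S → V) ∨ Q = F ∨ T = T
¬U ↔ ((S → V) ∨ Q) = F ↔ T = F
Hence (B) is false.

(C): In symbols: ¬(V ↓ R) → (¬P ↓ S)

V ↓ R = F ↓ T = F
¬(V ↓ R) = ¬F = T
¬P = ¬T = F
¬P ↓ S = F ↓ T = F
¬(V ↓ R) → (¬P ↓ S) = T → F = F
So (C) is false.

True statements: 0 (none).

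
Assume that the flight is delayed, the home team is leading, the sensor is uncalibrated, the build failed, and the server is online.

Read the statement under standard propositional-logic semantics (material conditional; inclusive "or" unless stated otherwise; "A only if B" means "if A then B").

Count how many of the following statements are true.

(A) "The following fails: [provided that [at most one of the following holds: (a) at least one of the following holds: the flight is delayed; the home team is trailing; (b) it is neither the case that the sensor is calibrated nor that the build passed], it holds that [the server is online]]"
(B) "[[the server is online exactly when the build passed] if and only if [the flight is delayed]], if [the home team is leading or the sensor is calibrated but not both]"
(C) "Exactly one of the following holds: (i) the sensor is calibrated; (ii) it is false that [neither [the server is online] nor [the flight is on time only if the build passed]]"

Let D = "the flight is delayed" (T), N = "the home team is leading" (T), M = "the sensor is calibrated" (F), G = "the build passed" (F), P = "the server is online" (T).

(A): This is ~(((D | ~N) nand (M nor G)) -> P).

~N = ~T = F
D | ~N = T | F = T
M nor G = F nor F = T
(D | ~N) nand (M nor G) = T nand T = F
((D | ~N) nand (M nor G)) -> P = F -> T = T
~(((D | ~N) nand (M nor G)) -> P) = ~T = F
Hence (A) is false.

(B): Formalization: (N xor M) -> ((P <-> G) <-> D)

N xor M = T xor F = T
P <-> G = T <-> F = F
(P <-> G) <-> D = F <-> T = F
(N xor M) -> ((P <-> G) <-> D) = T -> F = F
Hence (B) is false.

(C): Formalization: M xor ~(P nor (~D -> G))

~D = ~T = F
~D -> G = F -> F = T
P nor (~D -> G) = T nor T = F
~(P nor (~D -> G)) = ~F = T
M xor ~(P nor (~D -> G)) = F xor T = T
Hence (C) is true.

1 of the 3 statements is true ((C)).

1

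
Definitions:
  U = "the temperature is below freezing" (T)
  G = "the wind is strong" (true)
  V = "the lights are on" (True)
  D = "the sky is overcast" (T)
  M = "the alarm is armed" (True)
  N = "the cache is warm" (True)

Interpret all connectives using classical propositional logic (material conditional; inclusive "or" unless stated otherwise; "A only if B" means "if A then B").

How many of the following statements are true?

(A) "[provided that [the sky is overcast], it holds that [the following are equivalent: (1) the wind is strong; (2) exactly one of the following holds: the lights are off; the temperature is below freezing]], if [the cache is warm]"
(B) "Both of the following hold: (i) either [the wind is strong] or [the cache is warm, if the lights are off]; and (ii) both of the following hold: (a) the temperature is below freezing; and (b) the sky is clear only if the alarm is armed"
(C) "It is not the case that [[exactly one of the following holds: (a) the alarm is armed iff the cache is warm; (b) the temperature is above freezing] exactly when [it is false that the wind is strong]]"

(A): In symbols: N -> (D -> (G <-> (~V xor U)))

~V = ~T = F
~V xor U = F xor T = T
G <-> (~V xor U) = T <-> T = T
D -> (G <-> (~V xor U)) = T -> T = T
N -> (D -> (G <-> (~V xor U))) = T -> T = T
Thus (A) is true.

(B): Formalization: (G | (~V -> N)) & (U & (~D -> M))

~V = ~T = F
~V -> N = F -> T = T
G | (~V -> N) = T | T = T
~D = ~T = F
~D -> M = F -> T = T
U & (~D -> M) = T & T = T
(G | (~V -> N)) & (U & (~D -> M)) = T & T = T
So (B) is true.

(C): Formalization: ~(((M <-> N) xor ~U) <-> ~G)

M <-> N = T <-> T = T
~U = ~T = F
(M <-> N) xor ~U = T xor F = T
~G = ~T = F
((M <-> N) xor ~U) <-> ~G = T <-> F = F
~(((M <-> N) xor ~U) <-> ~G) = ~F = T
Thus (C) is true.

Count: 3.

3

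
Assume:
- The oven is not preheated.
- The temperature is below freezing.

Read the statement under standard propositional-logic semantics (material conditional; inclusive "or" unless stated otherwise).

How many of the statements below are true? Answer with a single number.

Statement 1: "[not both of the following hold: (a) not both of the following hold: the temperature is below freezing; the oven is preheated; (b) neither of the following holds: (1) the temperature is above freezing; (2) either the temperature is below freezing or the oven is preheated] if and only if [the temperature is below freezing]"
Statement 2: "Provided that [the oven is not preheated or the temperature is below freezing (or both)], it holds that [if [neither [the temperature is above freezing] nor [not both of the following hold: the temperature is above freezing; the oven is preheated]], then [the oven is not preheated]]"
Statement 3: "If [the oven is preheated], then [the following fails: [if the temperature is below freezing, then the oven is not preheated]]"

3

Let G = "the temperature is below freezing" (T), L = "the oven is preheated" (F).

Statement 1: Parsed as ((G nand L) nand (~G nor (G | L))) <-> G

G nand L = T nand F = T
~G = ~T = F
G | L = T | F = T
~G nor (G | L) = F nor T = F
(G nand L) nand (~G nor (G | L)) = T nand F = T
((G nand L) nand (~G nor (G | L))) <-> G = T <-> T = T
Thus Statement 1 is true.

Statement 2: In symbols: (~L | G) -> ((~G nor (~G nand L)) -> ~L)

~L = ~F = T
~L | G = T | T = T
~G = ~T = F
~G = ~T = F
~G nand L = F nand F = T
~G nor (~G nand L) = F nor T = F
~L = ~F = T
(~G nor (~G nand L)) -> ~L = F -> T = T
(~L | G) -> ((~G nor (~G nand L)) -> ~L) = T -> T = T
Hence Statement 2 is true.

Statement 3: Parsed as L -> ~(G -> ~L)

~L = ~F = T
G -> ~L = T -> T = T
~(G -> ~L) = ~T = F
L -> ~(G -> ~L) = F -> F = T
Hence Statement 3 is true.

3 of the 3 statements are true.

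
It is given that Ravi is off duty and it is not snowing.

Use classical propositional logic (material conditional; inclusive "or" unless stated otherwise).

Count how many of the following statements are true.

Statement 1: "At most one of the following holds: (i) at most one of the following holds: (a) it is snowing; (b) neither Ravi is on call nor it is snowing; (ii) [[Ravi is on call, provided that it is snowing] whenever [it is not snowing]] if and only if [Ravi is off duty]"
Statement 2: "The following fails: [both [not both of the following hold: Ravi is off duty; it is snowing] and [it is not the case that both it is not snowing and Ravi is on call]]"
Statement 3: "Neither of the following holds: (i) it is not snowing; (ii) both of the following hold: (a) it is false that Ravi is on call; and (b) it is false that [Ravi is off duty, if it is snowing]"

0

Let M = "it is snowing" (F), N = "Ravi is on call" (F).

Statement 1: In symbols: (M nand (N nor M)) nand ((~M -> (M -> N)) <-> ~N)

N nor M = F nor F = T
M nand (N nor M) = F nand T = T
~M = ~F = T
M -> N = F -> F = T
~M -> (M -> N) = T -> T = T
~N = ~F = T
(~M -> (M -> N)) <-> ~N = T <-> T = T
(M nand (N nor M)) nand ((~M -> (M -> N)) <-> ~N) = T nand T = F
Hence Statement 1 is false.

Statement 2: In symbols: ~((~N nand M) & (~M nand N))

~N = ~F = T
~N nand M = T nand F = T
~M = ~F = T
~M nand N = T nand F = T
(~N nand M) & (~M nand N) = T & T = T
~((~N nand M) & (~M nand N)) = ~T = F
Thus Statement 2 is false.

Statement 3: This is ~M nor (~N & ~(M -> ~N)).

~M = ~F = T
~N = ~F = T
~N = ~F = T
M -> ~N = F -> T = T
~(M -> ~N) = ~T = F
~N & ~(M -> ~N) = T & F = F
~M nor (~N & ~(M -> ~N)) = T nor F = F
Thus Statement 3 is false.

True statements: 0 (none).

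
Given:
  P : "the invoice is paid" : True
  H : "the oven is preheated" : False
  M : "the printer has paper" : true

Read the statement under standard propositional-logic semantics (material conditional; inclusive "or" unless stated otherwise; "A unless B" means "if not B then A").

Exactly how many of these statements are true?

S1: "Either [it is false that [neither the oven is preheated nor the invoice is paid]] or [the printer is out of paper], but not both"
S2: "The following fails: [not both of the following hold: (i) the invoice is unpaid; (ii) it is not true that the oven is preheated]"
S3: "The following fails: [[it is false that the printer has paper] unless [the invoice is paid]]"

1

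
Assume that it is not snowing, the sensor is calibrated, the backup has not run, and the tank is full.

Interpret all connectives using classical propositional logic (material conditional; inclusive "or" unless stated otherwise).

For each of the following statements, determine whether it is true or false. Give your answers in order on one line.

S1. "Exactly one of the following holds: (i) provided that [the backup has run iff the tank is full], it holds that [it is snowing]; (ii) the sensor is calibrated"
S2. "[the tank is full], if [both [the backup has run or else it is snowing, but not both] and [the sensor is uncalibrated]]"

Let M = "the backup has run" (False), V = "the tank is full" (True), R = "it is snowing" (False), H = "the sensor is calibrated" (True).

S1: Formalization: ((M iff V) -> R) xor H

M iff V = False iff True = False
(M iff V) -> R = False -> False = True
((M iff V) -> R) xor H = True xor True = False
Thus S1 is false.

S2: This is ((M xor R) and not H) -> V.

M xor R = False xor False = False
not H = not True = False
(M xor R) and not H = False and False = False
((M xor R) and not H) -> V = False -> True = True
Thus S2 is true.

S1 False; S2 True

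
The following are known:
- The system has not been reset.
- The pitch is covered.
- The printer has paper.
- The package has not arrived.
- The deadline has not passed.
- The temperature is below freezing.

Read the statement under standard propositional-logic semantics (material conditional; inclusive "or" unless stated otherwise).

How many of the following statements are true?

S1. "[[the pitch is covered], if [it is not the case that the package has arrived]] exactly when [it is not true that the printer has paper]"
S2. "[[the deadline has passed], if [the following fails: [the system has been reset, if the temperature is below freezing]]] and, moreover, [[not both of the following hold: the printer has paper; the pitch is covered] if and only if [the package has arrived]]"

Let L = "the package has arrived" (F), G = "the pitch is covered" (T), U = "the printer has paper" (T), W = "the temperature is below freezing" (T), H = "the system has been reset" (F), Q = "the deadline has passed" (F).

S1: In symbols: (¬L → G) ↔ ¬U

¬L = ¬F = T
¬L → G = T → T = T
¬U = ¬T = F
(¬L → G) ↔ ¬U = T ↔ F = F
Hence S1 is false.

S2: This is (¬(W → H) → Q) ∧ ((U ↑ G) ↔ L).

W → H = T → F = F
¬(W → H) = ¬F = T
¬(W → H) → Q = T → F = F
U ↑ G = T ↑ T = F
(U ↑ G) ↔ L = F ↔ F = T
(¬(W → H) → Q) ∧ ((U ↑ G) ↔ L) = F ∧ T = F
Hence S2 is false.

0 of the 2 statements are true (none).

0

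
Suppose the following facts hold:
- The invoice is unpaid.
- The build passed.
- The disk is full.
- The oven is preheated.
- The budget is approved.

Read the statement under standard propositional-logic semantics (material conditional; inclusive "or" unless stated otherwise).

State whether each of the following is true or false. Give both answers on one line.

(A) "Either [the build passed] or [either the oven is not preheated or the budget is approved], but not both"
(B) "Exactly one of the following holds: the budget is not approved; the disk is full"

Let L = "the build passed" (T), R = "the oven is preheated" (T), Q = "the budget is approved" (T), U = "the disk is full" (T).

(A): This is L ⊕ (¬R ∨ Q).

¬R = ¬T = F
¬R ∨ Q = F ∨ T = T
L ⊕ (¬R ∨ Q) = T ⊕ T = F
Hence (A) is false.

(B): Formalization: ¬Q ⊕ U

¬Q = ¬T = F
¬Q ⊕ U = F ⊕ T = T
So (B) is true.

(A) false, (B) true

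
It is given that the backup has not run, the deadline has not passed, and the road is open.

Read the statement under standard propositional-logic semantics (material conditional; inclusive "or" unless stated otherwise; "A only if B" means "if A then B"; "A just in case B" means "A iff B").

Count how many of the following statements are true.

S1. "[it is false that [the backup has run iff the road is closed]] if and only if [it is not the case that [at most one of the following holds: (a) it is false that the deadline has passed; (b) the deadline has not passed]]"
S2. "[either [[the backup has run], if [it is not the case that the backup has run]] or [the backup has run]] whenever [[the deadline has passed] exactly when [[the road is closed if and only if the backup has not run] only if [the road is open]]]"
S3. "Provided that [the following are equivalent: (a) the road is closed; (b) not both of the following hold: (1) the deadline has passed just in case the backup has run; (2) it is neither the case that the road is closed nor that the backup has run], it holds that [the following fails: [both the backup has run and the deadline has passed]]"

Let W = "the backup has run" (F), L = "the road is closed" (F), P = "the deadline has passed" (F).

S1: Parsed as ¬(W ↔ L) ↔ ¬(¬P ↑ ¬P)

W ↔ L = F ↔ F = T
¬(W ↔ L) = ¬T = F
¬P = ¬F = T
¬P = ¬F = T
¬P ↑ ¬P = T ↑ T = F
¬(¬P ↑ ¬P) = ¬F = T
¬(W ↔ L) ↔ ¬(¬P ↑ ¬P) = F ↔ T = F
Hence S1 is false.

S2: Formalization: (P ↔ ((L ↔ ¬W) → ¬L)) → ((¬W → W) ∨ W)

¬W = ¬F = T
L ↔ ¬W = F ↔ T = F
¬L = ¬F = T
(L ↔ ¬W) → ¬L = F → T = T
P ↔ ((L ↔ ¬W) → ¬L) = F ↔ T = F
¬W = ¬F = T
¬W → W = T → F = F
(¬W → W) ∨ W = F ∨ F = F
(P ↔ ((L ↔ ¬W) → ¬L)) → ((¬W → W) ∨ W) = F → F = T
Thus S2 is true.

S3: This is (L ↔ ((P ↔ W) ↑ (L ↓ W))) → ¬(W ∧ P).

P ↔ W = F ↔ F = T
L ↓ W = F ↓ F = T
(P ↔ W) ↑ (L ↓ W) = T ↑ T = F
L ↔ ((P ↔ W) ↑ (L ↓ W)) = F ↔ F = T
W ∧ P = F ∧ F = F
¬(W ∧ P) = ¬F = T
(L ↔ ((P ↔ W) ↑ (L ↓ W))) → ¬(W ∧ P) = T → T = T
Hence S3 is true.

True statements: 2.

2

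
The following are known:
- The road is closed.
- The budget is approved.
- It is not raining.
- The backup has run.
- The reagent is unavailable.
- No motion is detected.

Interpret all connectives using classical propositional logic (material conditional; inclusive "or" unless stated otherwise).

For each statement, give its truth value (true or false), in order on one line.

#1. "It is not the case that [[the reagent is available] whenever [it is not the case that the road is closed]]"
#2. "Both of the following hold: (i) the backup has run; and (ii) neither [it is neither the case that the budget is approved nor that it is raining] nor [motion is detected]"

#1 False / #2 True

Let P = "the road is closed" (T), U = "the reagent is available" (F), S = "the backup has run" (T), Q = "the budget is approved" (T), R = "it is raining" (F), V = "motion is detected" (F).

#1: Formalization: ¬(¬P → U)

¬P = ¬T = F
¬P → U = F → F = T
¬(¬P → U) = ¬T = F
Thus #1 is false.

#2: Parsed as S ∧ ((Q ↓ R) ↓ V)

Q ↓ R = T ↓ F = F
(Q ↓ R) ↓ V = F ↓ F = T
S ∧ ((Q ↓ R) ↓ V) = T ∧ T = T
Thus #2 is true.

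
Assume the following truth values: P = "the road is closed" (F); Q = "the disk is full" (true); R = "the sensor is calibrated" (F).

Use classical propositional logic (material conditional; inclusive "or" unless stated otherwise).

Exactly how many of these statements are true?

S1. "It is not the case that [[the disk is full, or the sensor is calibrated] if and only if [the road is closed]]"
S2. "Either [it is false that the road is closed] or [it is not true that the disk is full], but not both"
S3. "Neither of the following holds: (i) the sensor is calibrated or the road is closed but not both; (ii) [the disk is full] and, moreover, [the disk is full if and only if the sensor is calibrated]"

S1: In symbols: ~((Q | R) <-> P)

Q | R = T | F = T
(Q | R) <-> P = T <-> F = F
~((Q | R) <-> P) = ~F = T
Thus S1 is true.

S2: Parsed as ~P xor ~Q

~P = ~F = T
~Q = ~T = F
~P xor ~Q = T xor F = T
Thus S2 is true.

S3: In symbols: (R xor P) nor (Q & (Q <-> R))

R xor P = F xor F = F
Q <-> R = T <-> F = F
Q & (Q <-> R) = T & F = F
(R xor P) nor (Q & (Q <-> R)) = F nor F = T
Hence S3 is true.

Count: 3.

3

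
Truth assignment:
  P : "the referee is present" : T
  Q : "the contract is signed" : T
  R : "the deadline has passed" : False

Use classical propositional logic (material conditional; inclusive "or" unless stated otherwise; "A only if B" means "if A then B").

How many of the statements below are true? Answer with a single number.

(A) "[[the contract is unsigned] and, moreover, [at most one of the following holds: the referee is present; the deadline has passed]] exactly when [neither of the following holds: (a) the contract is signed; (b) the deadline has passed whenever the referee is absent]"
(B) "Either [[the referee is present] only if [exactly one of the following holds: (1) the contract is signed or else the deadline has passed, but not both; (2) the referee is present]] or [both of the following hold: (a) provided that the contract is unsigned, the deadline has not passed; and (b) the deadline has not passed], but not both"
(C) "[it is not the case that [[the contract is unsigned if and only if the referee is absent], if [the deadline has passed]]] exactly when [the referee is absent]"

(A): This is (¬Q ∧ (P ↑ R)) ↔ (Q ↓ (¬P → R)).

¬Q = ¬T = F
P ↑ R = T ↑ F = T
¬Q ∧ (P ↑ R) = F ∧ T = F
¬P = ¬T = F
¬P → R = F → F = T
Q ↓ (¬P → R) = T ↓ T = F
(¬Q ∧ (P ↑ R)) ↔ (Q ↓ (¬P → R)) = F ↔ F = T
Thus (A) is true.

(B): In symbols: (P → ((Q ⊕ R) ⊕ P)) ⊕ ((¬Q → ¬R) ∧ ¬R)

Q ⊕ R = T ⊕ F = T
(Q ⊕ R) ⊕ P = T ⊕ T = F
P → ((Q ⊕ R) ⊕ P) = T → F = F
¬Q = ¬T = F
¬R = ¬F = T
¬Q → ¬R = F → T = T
¬R = ¬F = T
(¬Q → ¬R) ∧ ¬R = T ∧ T = T
(P → ((Q ⊕ R) ⊕ P)) ⊕ ((¬Q → ¬R) ∧ ¬R) = F ⊕ T = T
Hence (B) is true.

(C): This is ¬(R → (¬Q ↔ ¬P)) ↔ ¬P.

¬Q = ¬T = F
¬P = ¬T = F
¬Q ↔ ¬P = F ↔ F = T
R → (¬Q ↔ ¬P) = F → T = T
¬(R → (¬Q ↔ ¬P)) = ¬T = F
¬P = ¬T = F
¬(R → (¬Q ↔ ¬P)) ↔ ¬P = F ↔ F = T
Thus (C) is true.

3 of the 3 statements are true.

3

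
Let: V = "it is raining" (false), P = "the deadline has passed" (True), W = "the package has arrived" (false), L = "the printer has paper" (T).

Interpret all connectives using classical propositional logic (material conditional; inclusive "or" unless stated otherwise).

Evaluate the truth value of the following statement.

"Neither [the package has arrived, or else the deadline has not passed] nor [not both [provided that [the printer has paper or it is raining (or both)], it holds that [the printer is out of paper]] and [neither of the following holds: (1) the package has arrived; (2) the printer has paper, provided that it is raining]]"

False

In symbols: (W ∨ ¬P) ↓ (((L ∨ V) → ¬L) ↑ (W ↓ (V → L)))

¬P = ¬T = F
W ∨ ¬P = F ∨ F = F
L ∨ V = T ∨ F = T
¬L = ¬T = F
(L ∨ V) → ¬L = T → F = F
V → L = F → T = T
W ↓ (V → L) = F ↓ T = F
((L ∨ V) → ¬L) ↑ (W ↓ (V → L)) = F ↑ F = T
(W ∨ ¬P) ↓ (((L ∨ V) → ¬L) ↑ (W ↓ (V → L))) = F ↓ T = F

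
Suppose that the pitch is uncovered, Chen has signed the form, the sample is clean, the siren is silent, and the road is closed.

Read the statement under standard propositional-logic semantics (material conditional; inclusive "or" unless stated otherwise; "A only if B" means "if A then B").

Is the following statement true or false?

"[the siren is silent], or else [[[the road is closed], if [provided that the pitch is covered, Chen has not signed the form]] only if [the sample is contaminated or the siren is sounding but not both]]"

Let S = "the siren is sounding" (False), P = "the pitch is covered" (False), Q = "Chen has signed the form" (True), U = "the road is closed" (True), R = "the sample is contaminated" (False).
Parsed as not S or (((P -> not Q) -> U) -> (R xor S))

not S = not False = True
not Q = not True = False
P -> not Q = False -> False = True
(P -> not Q) -> U = True -> True = True
R xor S = False xor False = False
((P -> not Q) -> U) -> (R xor S) = True -> False = False
not S or (((P -> not Q) -> U) -> (R xor S)) = True or False = True

true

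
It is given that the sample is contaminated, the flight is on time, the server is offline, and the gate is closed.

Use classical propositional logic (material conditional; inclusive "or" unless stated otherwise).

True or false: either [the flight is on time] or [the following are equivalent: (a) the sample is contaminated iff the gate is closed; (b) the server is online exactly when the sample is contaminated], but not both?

Let Q = "the flight is delayed" (False), P = "the sample is contaminated" (True), S = "the gate is open" (False), R = "the server is online" (False).
This is not Q xor ((P iff not S) iff (R iff P)).

not Q = not False = True
not S = not False = True
P iff not S = True iff True = True
R iff P = False iff True = False
(P iff not S) iff (R iff P) = True iff False = False
not Q xor ((P iff not S) iff (R iff P)) = True xor False = True

True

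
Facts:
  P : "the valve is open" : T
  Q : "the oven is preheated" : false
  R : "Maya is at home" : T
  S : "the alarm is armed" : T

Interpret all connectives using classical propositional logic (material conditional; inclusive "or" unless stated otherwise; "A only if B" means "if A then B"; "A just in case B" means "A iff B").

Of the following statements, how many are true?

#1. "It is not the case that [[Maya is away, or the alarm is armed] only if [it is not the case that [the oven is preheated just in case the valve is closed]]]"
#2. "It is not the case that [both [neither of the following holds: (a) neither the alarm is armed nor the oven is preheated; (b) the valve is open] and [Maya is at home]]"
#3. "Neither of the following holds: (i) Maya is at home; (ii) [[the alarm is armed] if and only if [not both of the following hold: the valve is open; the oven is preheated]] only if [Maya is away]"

2

#1: In symbols: not ((not R or S) -> not (Q iff not P))

not R = not True = False
not R or S = False or True = True
not P = not True = False
Q iff not P = False iff False = True
not (Q iff not P) = not True = False
(not R or S) -> not (Q iff not P) = True -> False = False
not ((not R or S) -> not (Q iff not P)) = not False = True
Hence #1 is true.

#2: Parsed as not (((S nor Q) nor P) and R)

S nor Q = True nor False = False
(S nor Q) nor P = False nor True = False
((S nor Q) nor P) and R = False and True = False
not (((S nor Q) nor P) and R) = not False = True
Thus #2 is true.

#3: This is R nor ((S iff (P nand Q)) -> not R).

P nand Q = True nand False = True
S iff (P nand Q) = True iff True = True
not R = not True = False
(S iff (P nand Q)) -> not R = True -> False = False
R nor ((S iff (P nand Q)) -> not R) = True nor False = False
So #3 is false.

True statements: 2 (#1, #2).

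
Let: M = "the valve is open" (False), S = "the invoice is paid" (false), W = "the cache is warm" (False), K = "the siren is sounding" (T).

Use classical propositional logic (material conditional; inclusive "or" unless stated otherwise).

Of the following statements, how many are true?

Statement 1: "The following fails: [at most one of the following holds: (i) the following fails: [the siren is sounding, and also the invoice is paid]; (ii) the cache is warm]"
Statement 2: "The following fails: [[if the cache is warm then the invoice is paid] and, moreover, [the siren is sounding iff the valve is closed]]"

Statement 1: This is ~(~(K & S) nand W).

K & S = T & F = F
~(K & S) = ~F = T
~(K & S) nand W = T nand F = T
~(~(K & S) nand W) = ~T = F
Thus Statement 1 is false.

Statement 2: Formalization: ~((W -> S) & (K <-> ~M))

W -> S = F -> F = T
~M = ~F = T
K <-> ~M = T <-> T = T
(W -> S) & (K <-> ~M) = T & T = T
~((W -> S) & (K <-> ~M)) = ~T = F
Hence Statement 2 is false.

True statements: 0 (none).

0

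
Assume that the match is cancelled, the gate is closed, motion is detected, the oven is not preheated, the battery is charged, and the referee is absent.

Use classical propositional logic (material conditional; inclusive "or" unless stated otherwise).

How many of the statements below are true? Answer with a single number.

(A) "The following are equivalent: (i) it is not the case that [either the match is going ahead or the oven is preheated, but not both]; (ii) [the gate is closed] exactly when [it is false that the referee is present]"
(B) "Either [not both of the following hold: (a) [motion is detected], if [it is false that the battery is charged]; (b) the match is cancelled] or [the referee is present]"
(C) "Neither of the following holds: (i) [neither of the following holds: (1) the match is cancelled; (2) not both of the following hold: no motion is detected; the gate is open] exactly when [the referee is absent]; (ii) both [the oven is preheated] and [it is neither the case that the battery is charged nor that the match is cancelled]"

2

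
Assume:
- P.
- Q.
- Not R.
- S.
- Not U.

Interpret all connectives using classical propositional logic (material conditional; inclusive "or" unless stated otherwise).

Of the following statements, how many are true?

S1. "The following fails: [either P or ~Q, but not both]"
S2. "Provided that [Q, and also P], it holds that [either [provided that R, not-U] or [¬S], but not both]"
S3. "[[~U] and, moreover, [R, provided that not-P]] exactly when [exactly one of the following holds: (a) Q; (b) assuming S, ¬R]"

S1: Formalization: not (P xor not Q)

not Q = not True = False
P xor not Q = True xor False = True
not (P xor not Q) = not True = False
Thus S1 is false.

S2: This is (Q and P) -> ((R -> not U) xor not S).

Q and P = True and True = True
not U = not False = True
R -> not U = False -> True = True
not S = not True = False
(R -> not U) xor not S = True xor False = True
(Q and P) -> ((R -> not U) xor not S) = True -> True = True
Hence S2 is true.

S3: Parsed as (not U and (not P -> R)) iff (Q xor (S -> not R))

not U = not False = True
not P = not True = False
not P -> R = False -> False = True
not U and (not P -> R) = True and True = True
not R = not False = True
S -> not R = True -> True = True
Q xor (S -> not R) = True xor True = False
(not U and (not P -> R)) iff (Q xor (S -> not R)) = True iff False = False
So S3 is false.

True statements: 1 (S2).

1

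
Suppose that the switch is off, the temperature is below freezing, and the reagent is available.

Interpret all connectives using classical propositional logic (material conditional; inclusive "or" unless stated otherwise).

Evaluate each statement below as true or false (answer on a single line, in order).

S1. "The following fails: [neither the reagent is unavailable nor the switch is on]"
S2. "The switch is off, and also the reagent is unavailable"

Let Q = "the reagent is available" (T), P = "the switch is on" (F).

S1: In symbols: ~(~Q nor P)

~Q = ~T = F
~Q nor P = F nor F = T
~(~Q nor P) = ~T = F
So S1 is false.

S2: Parsed as ~P & ~Q

~P = ~F = T
~Q = ~T = F
~P & ~Q = T & F = F
Hence S2 is false.

S1 false; S2 false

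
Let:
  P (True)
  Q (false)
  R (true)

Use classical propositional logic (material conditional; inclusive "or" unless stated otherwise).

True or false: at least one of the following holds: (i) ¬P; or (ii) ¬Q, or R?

True.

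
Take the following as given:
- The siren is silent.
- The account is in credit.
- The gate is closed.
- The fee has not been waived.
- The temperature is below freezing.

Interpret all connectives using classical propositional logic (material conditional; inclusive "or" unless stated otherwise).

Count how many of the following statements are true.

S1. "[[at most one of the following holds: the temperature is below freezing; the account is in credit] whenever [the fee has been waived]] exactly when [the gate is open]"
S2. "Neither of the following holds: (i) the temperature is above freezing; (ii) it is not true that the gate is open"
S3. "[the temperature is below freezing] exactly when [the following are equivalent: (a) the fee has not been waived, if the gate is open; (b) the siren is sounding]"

0

Let S = "the fee has been waived" (F), U = "the temperature is below freezing" (T), Q = "the account is overdrawn" (F), R = "the gate is open" (F), P = "the siren is sounding" (F).

S1: This is (S -> (U nand ~Q)) <-> R.

~Q = ~F = T
U nand ~Q = T nand T = F
S -> (U nand ~Q) = F -> F = T
(S -> (U nand ~Q)) <-> R = T <-> F = F
Thus S1 is false.

S2: Formalization: ~U nor ~R

~U = ~T = F
~R = ~F = T
~U nor ~R = F nor T = F
Thus S2 is false.

S3: In symbols: U <-> ((R -> ~S) <-> P)

~S = ~F = T
R -> ~S = F -> T = T
(R -> ~S) <-> P = T <-> F = F
U <-> ((R -> ~S) <-> P) = T <-> F = F
So S3 is false.

True statements: 0 (none).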